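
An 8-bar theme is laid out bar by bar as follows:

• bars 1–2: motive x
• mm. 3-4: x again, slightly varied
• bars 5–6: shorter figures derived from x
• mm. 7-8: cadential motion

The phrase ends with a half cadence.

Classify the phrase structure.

sentence

Basic idea (mm. 1–2) + its repetition (mm. 3–4) form the presentation; fragmentation and cadence (measures 5–8) form the continuation — the 8-bar whole is a sentence.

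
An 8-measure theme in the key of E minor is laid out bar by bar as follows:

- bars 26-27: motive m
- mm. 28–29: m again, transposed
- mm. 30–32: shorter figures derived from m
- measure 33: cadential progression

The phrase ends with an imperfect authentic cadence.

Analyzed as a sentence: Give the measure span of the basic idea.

measures 26–27

The presentation of a sentence is the basic idea (bars 26-27) plus its repetition (bars 28–29); the basic idea is therefore bars 26–27.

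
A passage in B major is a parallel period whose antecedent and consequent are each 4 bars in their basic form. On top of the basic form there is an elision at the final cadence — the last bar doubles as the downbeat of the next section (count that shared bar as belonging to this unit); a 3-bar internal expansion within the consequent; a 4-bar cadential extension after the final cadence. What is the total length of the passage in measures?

Basic parallel period: 4 + 4 = 8 bars.
8 (basic form) + 3 (internal expansion) + 4 (cadential extension) = 15.
The elision shares a bar with the next section but does not change this unit's count.

15 measures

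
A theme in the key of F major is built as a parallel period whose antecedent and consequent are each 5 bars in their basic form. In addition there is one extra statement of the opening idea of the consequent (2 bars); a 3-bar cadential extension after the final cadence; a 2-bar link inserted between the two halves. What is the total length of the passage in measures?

Basic parallel period: 5 + 5 = 10 bars.
10 (basic form) + 2 (extra statement) + 3 (cadential extension) + 2 (link) = 17.

17 measures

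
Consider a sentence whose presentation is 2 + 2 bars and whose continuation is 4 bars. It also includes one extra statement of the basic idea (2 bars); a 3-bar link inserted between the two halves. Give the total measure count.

13 measures

Basic sentence: 2 + 2 + 4 = 8 bars.
8 (basic form) + 2 (extra statement) + 3 (link) = 13.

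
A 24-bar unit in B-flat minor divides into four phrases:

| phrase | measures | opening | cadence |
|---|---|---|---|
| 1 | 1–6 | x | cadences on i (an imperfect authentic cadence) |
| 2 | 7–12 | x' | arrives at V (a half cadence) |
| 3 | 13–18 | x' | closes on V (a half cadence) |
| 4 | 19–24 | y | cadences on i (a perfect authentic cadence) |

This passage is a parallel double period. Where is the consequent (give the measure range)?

measures 13–24

In a double period the four phrases pair into a large antecedent (phrases 1–2, ending half cadence) and a large consequent (phrases 3–4, ending perfect authentic cadence). The consequent spans mm. 13–24.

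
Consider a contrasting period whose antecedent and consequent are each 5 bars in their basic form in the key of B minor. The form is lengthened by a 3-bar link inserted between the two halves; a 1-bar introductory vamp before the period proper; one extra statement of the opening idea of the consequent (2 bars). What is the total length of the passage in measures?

16 measures

Basic contrasting period: 5 + 5 = 10 bars.
10 (basic form) + 3 (link) + 1 (introduction) + 2 (extra statement) = 16.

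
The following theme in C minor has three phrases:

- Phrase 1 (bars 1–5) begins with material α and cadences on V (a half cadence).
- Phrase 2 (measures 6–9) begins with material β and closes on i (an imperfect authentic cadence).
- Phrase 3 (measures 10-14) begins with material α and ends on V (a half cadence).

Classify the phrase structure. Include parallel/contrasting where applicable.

The final phrase closes with a half cadence, which is not stronger than the preceding imperfect authentic cadence; the 3 phrases lack an overall antecedent–consequent design and so form a phrase group.

phrase group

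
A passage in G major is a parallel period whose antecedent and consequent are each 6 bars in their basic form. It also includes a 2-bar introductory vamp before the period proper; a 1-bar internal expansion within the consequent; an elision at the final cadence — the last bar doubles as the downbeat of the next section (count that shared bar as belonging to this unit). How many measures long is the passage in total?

Basic parallel period: 6 + 6 = 12 bars.
12 (basic form) + 2 (introduction) + 1 (internal expansion) = 15.
The elision shares a bar with the next section but does not change this unit's count.

15 measures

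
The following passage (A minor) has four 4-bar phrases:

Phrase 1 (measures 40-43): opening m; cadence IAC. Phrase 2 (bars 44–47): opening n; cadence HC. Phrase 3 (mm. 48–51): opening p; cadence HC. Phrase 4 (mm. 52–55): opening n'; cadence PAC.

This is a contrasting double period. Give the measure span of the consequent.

measures 48–55

In a double period the first pair of phrases (ending half cadence) is the large antecedent and the second pair (ending perfect authentic cadence) is the large consequent; the consequent is measures 48–55.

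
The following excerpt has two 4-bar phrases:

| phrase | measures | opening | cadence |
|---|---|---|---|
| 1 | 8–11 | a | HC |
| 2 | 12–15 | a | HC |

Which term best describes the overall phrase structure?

repeated phrase

Both phrases have the same opening (a) and the same cadence (half cadence): the second is a restatement, not a consequent, so this is a repeated phrase rather than a period.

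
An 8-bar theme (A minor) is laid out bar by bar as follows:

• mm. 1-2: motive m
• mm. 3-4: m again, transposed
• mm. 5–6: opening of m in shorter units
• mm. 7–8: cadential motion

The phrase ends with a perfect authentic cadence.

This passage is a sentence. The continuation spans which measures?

After the presentation (bars 1–4), the continuation covers the fragmentation through the cadence: bars 5–8.

measures 5–8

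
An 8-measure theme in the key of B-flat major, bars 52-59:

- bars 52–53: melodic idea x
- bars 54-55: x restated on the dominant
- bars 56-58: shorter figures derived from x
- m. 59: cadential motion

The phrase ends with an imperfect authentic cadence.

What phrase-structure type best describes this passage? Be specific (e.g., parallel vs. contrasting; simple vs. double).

Basic idea (mm. 52–53) + its repetition (mm. 54-55) form the presentation; fragmentation and cadence (mm. 56-59) form the continuation — the 8-bar whole is a sentence.

sentence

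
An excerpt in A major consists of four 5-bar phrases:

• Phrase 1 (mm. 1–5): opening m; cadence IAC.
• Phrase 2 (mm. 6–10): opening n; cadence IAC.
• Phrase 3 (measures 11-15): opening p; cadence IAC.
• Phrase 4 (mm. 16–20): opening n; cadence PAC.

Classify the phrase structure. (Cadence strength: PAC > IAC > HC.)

Four phrases in two halves: the first half (measures 1-10) ends with an imperfect authentic cadence, the second (bars 11-20) with a perfect authentic cadence — a large antecedent–consequent pair, i.e. a double period.
Phrase 3 begins with different material from phrase 1, making it contrasting.

contrasting double period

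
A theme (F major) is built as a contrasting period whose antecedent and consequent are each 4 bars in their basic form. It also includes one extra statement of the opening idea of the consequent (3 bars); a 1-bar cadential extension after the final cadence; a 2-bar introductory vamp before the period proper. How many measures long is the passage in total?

Basic contrasting period: 4 + 4 = 8 bars.
8 (basic form) + 3 (extra statement) + 1 (cadential extension) + 2 (introduction) = 14.

14 measures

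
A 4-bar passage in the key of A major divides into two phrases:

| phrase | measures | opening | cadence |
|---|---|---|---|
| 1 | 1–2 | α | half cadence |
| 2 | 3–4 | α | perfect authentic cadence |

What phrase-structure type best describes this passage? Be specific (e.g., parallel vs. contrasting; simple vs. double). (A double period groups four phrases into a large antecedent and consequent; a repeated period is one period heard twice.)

Phrase 1 ends with a half cadence (weaker) and phrase 2 with a perfect authentic cadence (stronger): antecedent + consequent = a period.
The two phrases open with the same material (α / α), so the period is parallel.

parallel period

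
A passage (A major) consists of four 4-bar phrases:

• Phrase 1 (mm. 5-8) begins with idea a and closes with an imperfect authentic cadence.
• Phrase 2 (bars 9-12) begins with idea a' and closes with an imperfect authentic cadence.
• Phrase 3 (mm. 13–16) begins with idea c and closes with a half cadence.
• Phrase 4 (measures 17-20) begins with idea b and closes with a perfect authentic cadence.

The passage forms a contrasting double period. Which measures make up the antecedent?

In a double period the first pair of phrases (ending imperfect authentic cadence) is the large antecedent and the second pair (ending perfect authentic cadence) is the large consequent; the antecedent is measures 5–12.

measures 5–12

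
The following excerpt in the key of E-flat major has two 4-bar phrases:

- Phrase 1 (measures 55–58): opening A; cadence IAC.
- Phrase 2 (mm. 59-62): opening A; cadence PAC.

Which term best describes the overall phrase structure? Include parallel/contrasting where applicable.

parallel period

Phrase 1 ends with an imperfect authentic cadence (weaker) and phrase 2 with a perfect authentic cadence (stronger): antecedent + consequent = a period.
The two phrases open with the same material (A / A), so the period is parallel.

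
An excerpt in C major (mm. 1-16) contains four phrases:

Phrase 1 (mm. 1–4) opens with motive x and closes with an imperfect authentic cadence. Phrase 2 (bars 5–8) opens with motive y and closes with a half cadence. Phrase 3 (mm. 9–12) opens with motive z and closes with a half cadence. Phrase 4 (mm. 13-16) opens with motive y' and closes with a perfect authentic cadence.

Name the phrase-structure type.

Four phrases in two halves: the first half (mm. 1-8) ends with a half cadence, the second (measures 9-16) with a perfect authentic cadence — a large antecedent–consequent pair, i.e. a double period.
Phrase 3 begins with different material from phrase 1, making it contrasting.

contrasting double period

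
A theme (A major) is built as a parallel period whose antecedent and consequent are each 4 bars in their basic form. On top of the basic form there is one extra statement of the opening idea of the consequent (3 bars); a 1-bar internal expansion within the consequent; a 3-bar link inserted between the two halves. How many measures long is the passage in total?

Basic parallel period: 4 + 4 = 8 bars.
8 (basic form) + 3 (extra statement) + 1 (internal expansion) + 3 (link) = 15.

15 measures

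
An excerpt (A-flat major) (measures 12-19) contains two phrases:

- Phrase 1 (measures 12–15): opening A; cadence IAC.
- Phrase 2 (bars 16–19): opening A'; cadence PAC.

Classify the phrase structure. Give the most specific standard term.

parallel period

Phrase 1 ends with an imperfect authentic cadence (weaker) and phrase 2 with a perfect authentic cadence (stronger): antecedent + consequent = a period.
The two phrases open with the same material (A / A'), so the period is parallel.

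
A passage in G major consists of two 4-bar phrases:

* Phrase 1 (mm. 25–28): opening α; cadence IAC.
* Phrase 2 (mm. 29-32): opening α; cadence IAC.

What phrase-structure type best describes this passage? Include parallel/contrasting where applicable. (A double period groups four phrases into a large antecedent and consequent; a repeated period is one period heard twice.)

Both phrases have the same opening (α) and the same cadence (imperfect authentic cadence): the second is a restatement, not a consequent, so this is a repeated phrase rather than a period.

repeated phrase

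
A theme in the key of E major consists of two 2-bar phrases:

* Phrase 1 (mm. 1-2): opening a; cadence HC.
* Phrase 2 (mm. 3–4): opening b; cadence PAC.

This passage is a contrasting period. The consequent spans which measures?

measures 3–4

The antecedent is the phrase ending with the weaker cadence (half cadence, phrase 1) and the consequent the one ending more conclusively (perfect authentic cadence, phrase 2); the consequent is mm. 3-4.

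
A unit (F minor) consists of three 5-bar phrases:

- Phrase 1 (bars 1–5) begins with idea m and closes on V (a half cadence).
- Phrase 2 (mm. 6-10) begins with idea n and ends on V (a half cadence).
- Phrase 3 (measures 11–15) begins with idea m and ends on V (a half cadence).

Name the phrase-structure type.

The final phrase closes with a half cadence, which is not stronger than the preceding half cadence; the 3 phrases lack an overall antecedent–consequent design and so form a phrase group.

phrase group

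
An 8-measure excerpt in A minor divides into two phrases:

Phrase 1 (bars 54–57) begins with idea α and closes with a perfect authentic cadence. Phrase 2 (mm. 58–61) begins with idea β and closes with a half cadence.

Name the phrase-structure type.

phrase group

The second phrase closes with a half cadence, which is not stronger than the first phrase's perfect authentic cadence; without a weak→strong cadential pair there is no antecedent–consequent relationship, so this is a phrase group rather than a period.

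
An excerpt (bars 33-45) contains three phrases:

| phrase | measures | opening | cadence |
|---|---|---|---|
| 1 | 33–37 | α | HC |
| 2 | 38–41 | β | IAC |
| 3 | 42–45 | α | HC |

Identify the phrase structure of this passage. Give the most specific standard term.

phrase group

The final phrase closes with a half cadence, which is not stronger than the preceding imperfect authentic cadence; the 3 phrases lack an overall antecedent–consequent design and so form a phrase group.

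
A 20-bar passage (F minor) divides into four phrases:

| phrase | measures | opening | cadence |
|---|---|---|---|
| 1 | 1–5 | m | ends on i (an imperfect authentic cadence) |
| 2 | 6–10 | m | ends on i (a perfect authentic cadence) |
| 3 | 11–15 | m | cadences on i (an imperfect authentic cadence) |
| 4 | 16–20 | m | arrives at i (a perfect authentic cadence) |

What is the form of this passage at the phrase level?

The cadence pattern IAC–PAC–IAC–PAC is weak–strong twice, and phrases 3–4 restate phrases 1–2: a period heard twice, not a double period (which would end weakly at phrase 2).

repeated period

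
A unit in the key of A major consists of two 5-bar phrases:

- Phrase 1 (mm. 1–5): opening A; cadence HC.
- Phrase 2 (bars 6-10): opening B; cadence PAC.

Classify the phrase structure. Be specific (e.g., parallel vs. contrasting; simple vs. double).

Phrase 1 ends with a half cadence (weaker) and phrase 2 with a perfect authentic cadence (stronger): antecedent + consequent = a period.
The two phrases open with different material (A / B), so the period is contrasting.

contrasting period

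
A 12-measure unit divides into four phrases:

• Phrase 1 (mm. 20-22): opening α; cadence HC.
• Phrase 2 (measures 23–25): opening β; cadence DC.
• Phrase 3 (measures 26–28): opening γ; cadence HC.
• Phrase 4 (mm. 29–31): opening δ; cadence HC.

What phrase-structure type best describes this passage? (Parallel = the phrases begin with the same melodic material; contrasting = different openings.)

Phrase 4 ends with a half cadence, no stronger than phrase 2's deceptive cadence, so the four phrases do not form a double period; nor do phrases 3–4 duplicate 1–2, so it is not a repeated period. With no phrase reaching a conclusive cadence, the passage is a phrase group.

phrase group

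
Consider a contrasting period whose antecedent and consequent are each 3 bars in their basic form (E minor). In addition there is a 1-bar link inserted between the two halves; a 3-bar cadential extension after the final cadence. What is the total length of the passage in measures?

Basic contrasting period: 3 + 3 = 6 bars.
6 (basic form) + 1 (link) + 3 (cadential extension) = 10.

10 measures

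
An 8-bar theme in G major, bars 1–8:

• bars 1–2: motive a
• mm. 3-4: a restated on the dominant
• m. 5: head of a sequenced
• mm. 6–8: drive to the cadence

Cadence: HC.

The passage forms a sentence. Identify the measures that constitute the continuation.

After the presentation (mm. 1–4), the continuation covers the fragmentation through the cadence: bars 5–8.

measures 5–8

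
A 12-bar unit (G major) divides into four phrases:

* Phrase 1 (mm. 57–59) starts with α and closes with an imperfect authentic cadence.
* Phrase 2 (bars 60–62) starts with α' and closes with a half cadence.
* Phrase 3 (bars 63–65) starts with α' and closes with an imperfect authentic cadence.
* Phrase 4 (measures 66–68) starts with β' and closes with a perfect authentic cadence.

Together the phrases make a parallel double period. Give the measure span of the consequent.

measures 63–68

In a double period the first pair of phrases (ending half cadence) is the large antecedent and the second pair (ending perfect authentic cadence) is the large consequent; the consequent is measures 63–68.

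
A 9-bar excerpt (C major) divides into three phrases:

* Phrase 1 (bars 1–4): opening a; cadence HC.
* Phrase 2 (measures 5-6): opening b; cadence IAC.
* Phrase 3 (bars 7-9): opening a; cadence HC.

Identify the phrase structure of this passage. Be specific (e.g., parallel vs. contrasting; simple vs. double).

The final phrase closes with a half cadence, which is not stronger than the preceding imperfect authentic cadence; the 3 phrases lack an overall antecedent–consequent design and so form a phrase group.

phrase group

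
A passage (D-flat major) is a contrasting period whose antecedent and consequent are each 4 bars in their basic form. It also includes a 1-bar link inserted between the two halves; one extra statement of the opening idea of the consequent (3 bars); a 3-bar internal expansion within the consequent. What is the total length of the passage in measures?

15 measures

Basic contrasting period: 4 + 4 = 8 bars.
8 (basic form) + 1 (link) + 3 (extra statement) + 3 (internal expansion) = 15.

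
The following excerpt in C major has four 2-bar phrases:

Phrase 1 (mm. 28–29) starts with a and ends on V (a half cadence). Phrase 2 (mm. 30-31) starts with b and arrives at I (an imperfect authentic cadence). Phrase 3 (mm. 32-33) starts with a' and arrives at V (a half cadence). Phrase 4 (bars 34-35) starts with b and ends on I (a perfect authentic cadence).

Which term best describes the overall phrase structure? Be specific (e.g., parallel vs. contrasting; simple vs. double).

Four phrases in two halves: the first half (mm. 28–31) ends with an imperfect authentic cadence, the second (measures 32–35) with a perfect authentic cadence — a large antecedent–consequent pair, i.e. a double period.
Phrase 3 begins with the same material as phrase 1, making it parallel.

parallel double period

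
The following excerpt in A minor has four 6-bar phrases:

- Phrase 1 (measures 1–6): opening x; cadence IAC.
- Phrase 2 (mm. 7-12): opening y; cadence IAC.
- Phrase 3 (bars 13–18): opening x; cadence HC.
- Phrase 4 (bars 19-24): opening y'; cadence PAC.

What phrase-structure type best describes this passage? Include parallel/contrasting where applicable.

parallel double period

Four phrases in two halves: the first half (measures 1-12) ends with an imperfect authentic cadence, the second (measures 13-24) with a perfect authentic cadence — a large antecedent–consequent pair, i.e. a double period.
Phrase 3 begins with the same material as phrase 1, making it parallel.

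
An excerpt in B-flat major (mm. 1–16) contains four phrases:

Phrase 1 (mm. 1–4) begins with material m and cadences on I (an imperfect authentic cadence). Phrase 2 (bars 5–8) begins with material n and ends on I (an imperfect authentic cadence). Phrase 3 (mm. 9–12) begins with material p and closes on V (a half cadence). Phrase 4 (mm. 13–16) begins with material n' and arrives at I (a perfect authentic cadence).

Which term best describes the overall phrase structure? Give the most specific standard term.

Four phrases in two halves: the first half (measures 1–8) ends with an imperfect authentic cadence, the second (bars 9–16) with a perfect authentic cadence — a large antecedent–consequent pair, i.e. a double period.
Phrase 3 begins with different material from phrase 1, making it contrasting.

contrasting double period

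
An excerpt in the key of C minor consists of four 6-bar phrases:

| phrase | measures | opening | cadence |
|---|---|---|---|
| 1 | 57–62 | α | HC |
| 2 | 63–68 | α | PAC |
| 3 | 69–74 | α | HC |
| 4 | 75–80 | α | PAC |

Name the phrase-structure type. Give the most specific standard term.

repeated period

The cadence pattern HC–PAC–HC–PAC is weak–strong twice, and phrases 3–4 restate phrases 1–2: a period heard twice, not a double period (which would end weakly at phrase 2).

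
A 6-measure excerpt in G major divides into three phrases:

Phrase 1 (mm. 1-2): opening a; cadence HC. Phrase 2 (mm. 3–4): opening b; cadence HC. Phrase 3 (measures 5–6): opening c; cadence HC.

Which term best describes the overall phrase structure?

The final phrase closes with a half cadence, which is not stronger than the preceding half cadence; the 3 phrases lack an overall antecedent–consequent design and so form a phrase group.

phrase group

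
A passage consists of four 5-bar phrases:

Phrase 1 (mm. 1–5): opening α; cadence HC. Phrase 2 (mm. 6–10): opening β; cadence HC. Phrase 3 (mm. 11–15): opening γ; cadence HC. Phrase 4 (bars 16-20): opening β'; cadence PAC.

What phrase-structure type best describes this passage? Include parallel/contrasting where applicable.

Four phrases in two halves: the first half (bars 1–10) ends with a half cadence, the second (bars 11-20) with a perfect authentic cadence — a large antecedent–consequent pair, i.e. a double period.
Phrase 3 begins with different material from phrase 1, making it contrasting.

contrasting double period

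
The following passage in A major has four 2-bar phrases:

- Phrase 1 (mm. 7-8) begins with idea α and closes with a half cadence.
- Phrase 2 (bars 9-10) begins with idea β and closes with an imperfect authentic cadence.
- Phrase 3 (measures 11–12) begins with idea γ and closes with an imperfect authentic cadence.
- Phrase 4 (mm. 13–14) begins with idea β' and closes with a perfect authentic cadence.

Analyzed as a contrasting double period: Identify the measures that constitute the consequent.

measures 11–14

In a double period the four phrases pair into a large antecedent (phrases 1–2, ending imperfect authentic cadence) and a large consequent (phrases 3–4, ending perfect authentic cadence). The consequent spans bars 11–14.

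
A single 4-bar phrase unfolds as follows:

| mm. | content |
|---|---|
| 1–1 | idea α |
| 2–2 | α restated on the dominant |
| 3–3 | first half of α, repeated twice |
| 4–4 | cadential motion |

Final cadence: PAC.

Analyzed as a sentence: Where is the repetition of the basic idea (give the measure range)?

measures 2–2

The presentation of a sentence is the basic idea (measure 1) plus its repetition (measure 2); the repetition of the basic idea is therefore bar 2.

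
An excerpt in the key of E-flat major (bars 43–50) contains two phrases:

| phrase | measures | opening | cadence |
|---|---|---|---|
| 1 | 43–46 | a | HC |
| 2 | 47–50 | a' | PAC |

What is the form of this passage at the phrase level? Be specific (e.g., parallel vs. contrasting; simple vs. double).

parallel period

Phrase 1 ends with a half cadence (weaker) and phrase 2 with a perfect authentic cadence (stronger): antecedent + consequent = a period.
The two phrases open with the same material (a / a'), so the period is parallel.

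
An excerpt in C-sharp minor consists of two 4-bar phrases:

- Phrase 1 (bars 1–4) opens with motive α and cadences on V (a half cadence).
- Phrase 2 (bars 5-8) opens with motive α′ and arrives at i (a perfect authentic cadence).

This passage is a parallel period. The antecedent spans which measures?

The antecedent is the phrase ending with the weaker cadence (half cadence, phrase 1) and the consequent the one ending more conclusively (perfect authentic cadence, phrase 2); the antecedent is mm. 1-4.

measures 1–4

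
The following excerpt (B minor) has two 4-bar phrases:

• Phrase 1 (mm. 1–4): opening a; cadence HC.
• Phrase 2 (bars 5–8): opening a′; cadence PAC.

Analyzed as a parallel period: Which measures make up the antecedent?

measures 1–4

The antecedent is the phrase ending with the weaker cadence (half cadence, phrase 1) and the consequent the one ending more conclusively (perfect authentic cadence, phrase 2); the antecedent is mm. 1–4.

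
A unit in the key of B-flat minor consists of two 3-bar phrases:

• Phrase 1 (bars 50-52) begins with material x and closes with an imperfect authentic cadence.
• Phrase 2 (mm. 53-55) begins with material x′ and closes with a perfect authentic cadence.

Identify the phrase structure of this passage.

Phrase 1 ends with an imperfect authentic cadence (weaker) and phrase 2 with a perfect authentic cadence (stronger): antecedent + consequent = a period.
The two phrases open with the same material (x / x′), so the period is parallel.

parallel period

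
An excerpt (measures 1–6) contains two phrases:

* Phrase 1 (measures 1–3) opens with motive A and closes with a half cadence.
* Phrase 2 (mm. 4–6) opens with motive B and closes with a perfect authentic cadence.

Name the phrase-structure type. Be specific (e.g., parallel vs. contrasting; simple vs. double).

Phrase 1 ends with a half cadence (weaker) and phrase 2 with a perfect authentic cadence (stronger): antecedent + consequent = a period.
The two phrases open with different material (A / B), so the period is contrasting.

contrasting period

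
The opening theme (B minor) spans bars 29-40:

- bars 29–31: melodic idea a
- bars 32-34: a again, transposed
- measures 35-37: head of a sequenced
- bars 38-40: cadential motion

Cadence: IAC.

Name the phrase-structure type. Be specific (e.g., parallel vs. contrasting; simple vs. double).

sentence

Basic idea (mm. 29–31) + its repetition (measures 32-34) form the presentation; fragmentation and cadence (mm. 35-40) form the continuation — the 12-bar whole is a sentence.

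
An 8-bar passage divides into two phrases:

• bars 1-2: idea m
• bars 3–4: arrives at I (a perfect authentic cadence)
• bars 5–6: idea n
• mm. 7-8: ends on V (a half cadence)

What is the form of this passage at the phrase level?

phrase group

The second phrase closes with a half cadence, which is not stronger than the first phrase's perfect authentic cadence; without a weak→strong cadential pair there is no antecedent–consequent relationship, so this is a phrase group rather than a period.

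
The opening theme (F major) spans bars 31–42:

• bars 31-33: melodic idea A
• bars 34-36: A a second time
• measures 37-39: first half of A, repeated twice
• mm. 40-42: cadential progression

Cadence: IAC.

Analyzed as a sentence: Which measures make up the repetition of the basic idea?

The presentation of a sentence is the basic idea (mm. 31–33) plus its repetition (mm. 34–36); the repetition of the basic idea is therefore measures 34-36.

measures 34–36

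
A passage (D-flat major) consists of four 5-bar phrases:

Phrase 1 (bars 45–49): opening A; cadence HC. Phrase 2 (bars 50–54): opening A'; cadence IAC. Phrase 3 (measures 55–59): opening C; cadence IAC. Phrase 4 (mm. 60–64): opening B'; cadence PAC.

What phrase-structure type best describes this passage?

contrasting double period

Four phrases in two halves: the first half (mm. 45–54) ends with an imperfect authentic cadence, the second (mm. 55–64) with a perfect authentic cadence — a large antecedent–consequent pair, i.e. a double period.
Phrase 3 begins with different material from phrase 1, making it contrasting.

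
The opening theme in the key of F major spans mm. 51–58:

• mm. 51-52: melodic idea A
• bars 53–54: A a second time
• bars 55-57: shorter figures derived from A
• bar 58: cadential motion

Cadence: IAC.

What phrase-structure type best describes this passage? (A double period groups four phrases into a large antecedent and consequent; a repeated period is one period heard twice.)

Basic idea (bars 51-52) + its repetition (measures 53–54) form the presentation; fragmentation and cadence (mm. 55-58) form the continuation — the 8-bar whole is a sentence.

sentence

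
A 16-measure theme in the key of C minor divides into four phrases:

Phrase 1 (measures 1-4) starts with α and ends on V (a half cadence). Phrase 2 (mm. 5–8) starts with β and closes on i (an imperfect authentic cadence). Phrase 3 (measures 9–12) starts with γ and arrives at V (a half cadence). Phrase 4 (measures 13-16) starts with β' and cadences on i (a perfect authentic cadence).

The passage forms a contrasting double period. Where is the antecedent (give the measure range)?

In a double period the four phrases pair into a large antecedent (phrases 1–2, ending imperfect authentic cadence) and a large consequent (phrases 3–4, ending perfect authentic cadence). The antecedent spans measures 1–8.

measures 1–8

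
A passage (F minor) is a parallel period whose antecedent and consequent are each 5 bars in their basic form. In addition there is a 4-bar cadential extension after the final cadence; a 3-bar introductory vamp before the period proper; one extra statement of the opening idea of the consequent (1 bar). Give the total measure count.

18 measures

Basic parallel period: 5 + 5 = 10 bars.
10 (basic form) + 4 (cadential extension) + 3 (introduction) + 1 (extra statement) = 18.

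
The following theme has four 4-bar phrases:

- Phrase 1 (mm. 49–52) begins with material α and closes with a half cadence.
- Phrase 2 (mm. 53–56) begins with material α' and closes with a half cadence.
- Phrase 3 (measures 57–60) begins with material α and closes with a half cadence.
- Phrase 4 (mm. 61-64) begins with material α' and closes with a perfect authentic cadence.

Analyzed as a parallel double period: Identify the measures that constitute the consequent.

In a double period the four phrases pair into a large antecedent (phrases 1–2, ending half cadence) and a large consequent (phrases 3–4, ending perfect authentic cadence). The consequent spans bars 57-64.

measures 57–64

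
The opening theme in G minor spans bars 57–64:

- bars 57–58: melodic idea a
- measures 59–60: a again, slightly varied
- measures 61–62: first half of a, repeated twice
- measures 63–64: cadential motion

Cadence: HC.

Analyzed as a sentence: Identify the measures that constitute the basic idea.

The presentation of a sentence is the basic idea (measures 57-58) plus its repetition (mm. 59-60); the basic idea is therefore measures 57-58.

measures 57–58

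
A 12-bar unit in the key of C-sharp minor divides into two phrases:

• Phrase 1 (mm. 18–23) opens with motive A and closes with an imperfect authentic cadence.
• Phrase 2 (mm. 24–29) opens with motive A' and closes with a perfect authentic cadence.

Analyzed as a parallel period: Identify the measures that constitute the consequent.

The antecedent is the phrase ending with the weaker cadence (imperfect authentic cadence, phrase 1) and the consequent the one ending more conclusively (perfect authentic cadence, phrase 2); the consequent is mm. 24–29.

measures 24–29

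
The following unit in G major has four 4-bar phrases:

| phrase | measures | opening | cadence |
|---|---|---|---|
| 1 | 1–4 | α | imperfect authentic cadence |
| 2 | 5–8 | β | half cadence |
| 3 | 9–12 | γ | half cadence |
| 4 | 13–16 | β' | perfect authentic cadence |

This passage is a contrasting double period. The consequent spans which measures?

measures 9–16

In a double period the four phrases pair into a large antecedent (phrases 1–2, ending half cadence) and a large consequent (phrases 3–4, ending perfect authentic cadence). The consequent spans mm. 9–16.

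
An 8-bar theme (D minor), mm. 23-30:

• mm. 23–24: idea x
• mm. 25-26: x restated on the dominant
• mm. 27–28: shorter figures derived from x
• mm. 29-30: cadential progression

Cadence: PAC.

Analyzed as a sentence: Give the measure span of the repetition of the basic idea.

The presentation of a sentence is the basic idea (measures 23–24) plus its repetition (mm. 25–26); the repetition of the basic idea is therefore mm. 25-26.

measures 25–26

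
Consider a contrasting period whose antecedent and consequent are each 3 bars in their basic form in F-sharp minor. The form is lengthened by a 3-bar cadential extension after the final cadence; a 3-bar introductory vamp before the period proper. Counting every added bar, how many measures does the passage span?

12 measures

Basic contrasting period: 3 + 3 = 6 bars.
6 (basic form) + 3 (cadential extension) + 3 (introduction) = 12.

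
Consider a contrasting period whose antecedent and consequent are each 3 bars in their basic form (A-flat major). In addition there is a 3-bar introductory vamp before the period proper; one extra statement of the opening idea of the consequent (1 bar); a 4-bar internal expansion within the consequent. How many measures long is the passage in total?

Basic contrasting period: 3 + 3 = 6 bars.
6 (basic form) + 3 (introduction) + 1 (extra statement) + 4 (internal expansion) = 14.

14 measures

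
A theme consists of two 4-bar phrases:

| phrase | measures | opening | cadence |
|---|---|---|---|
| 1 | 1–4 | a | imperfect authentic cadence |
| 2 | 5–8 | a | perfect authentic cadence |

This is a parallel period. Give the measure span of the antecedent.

The phrase ending with the weaker cadence (imperfect authentic cadence) is the antecedent; the one ending more conclusively (perfect authentic cadence) is the consequent. The antecedent is measures 1–4.

measures 1–4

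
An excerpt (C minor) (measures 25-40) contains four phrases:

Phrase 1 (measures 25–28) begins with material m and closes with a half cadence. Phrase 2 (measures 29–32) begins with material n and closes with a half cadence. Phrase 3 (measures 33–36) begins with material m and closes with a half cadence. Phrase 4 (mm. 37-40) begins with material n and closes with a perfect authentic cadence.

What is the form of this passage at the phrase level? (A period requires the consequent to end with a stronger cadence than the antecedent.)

parallel double period

Four phrases in two halves: the first half (mm. 25–32) ends with a half cadence, the second (mm. 33-40) with a perfect authentic cadence — a large antecedent–consequent pair, i.e. a double period.
Phrase 3 begins with the same material as phrase 1, making it parallel.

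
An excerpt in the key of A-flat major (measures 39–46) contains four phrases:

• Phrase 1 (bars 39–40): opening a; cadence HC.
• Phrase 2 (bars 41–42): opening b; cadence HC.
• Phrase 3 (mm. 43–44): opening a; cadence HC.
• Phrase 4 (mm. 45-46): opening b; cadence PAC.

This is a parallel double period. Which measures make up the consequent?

In a double period the first pair of phrases (ending half cadence) is the large antecedent and the second pair (ending perfect authentic cadence) is the large consequent; the consequent is measures 43–46.

measures 43–46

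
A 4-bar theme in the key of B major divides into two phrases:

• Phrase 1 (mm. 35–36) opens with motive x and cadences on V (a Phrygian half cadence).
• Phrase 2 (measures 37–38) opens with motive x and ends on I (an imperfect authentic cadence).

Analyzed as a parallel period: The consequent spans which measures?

The antecedent is the phrase ending with the weaker cadence (Phrygian half cadence, phrase 1) and the consequent the one ending more conclusively (imperfect authentic cadence, phrase 2); the consequent is bars 37–38.

measures 37–38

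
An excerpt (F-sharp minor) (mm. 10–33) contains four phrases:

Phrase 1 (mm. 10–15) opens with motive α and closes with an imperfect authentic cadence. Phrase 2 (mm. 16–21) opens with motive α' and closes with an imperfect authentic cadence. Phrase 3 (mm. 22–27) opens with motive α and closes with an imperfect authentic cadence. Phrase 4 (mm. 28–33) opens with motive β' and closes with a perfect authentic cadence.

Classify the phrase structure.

parallel double period

Four phrases in two halves: the first half (mm. 10-21) ends with an imperfect authentic cadence, the second (bars 22-33) with a perfect authentic cadence — a large antecedent–consequent pair, i.e. a double period.
Phrase 3 begins with the same material as phrase 1, making it parallel.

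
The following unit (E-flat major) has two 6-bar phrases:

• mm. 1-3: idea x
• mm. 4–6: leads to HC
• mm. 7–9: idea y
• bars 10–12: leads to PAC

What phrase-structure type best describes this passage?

Phrase 1 ends with a half cadence (weaker) and phrase 2 with a perfect authentic cadence (stronger): antecedent + consequent = a period.
The two phrases open with different material (x / y), so the period is contrasting.

contrasting period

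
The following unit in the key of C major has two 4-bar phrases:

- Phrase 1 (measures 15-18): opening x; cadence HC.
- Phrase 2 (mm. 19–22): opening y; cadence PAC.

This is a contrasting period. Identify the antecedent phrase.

The phrase ending with the weaker cadence (half cadence) is the antecedent; the one ending more conclusively (perfect authentic cadence) is the consequent. The antecedent is phrase 1.

phrase 1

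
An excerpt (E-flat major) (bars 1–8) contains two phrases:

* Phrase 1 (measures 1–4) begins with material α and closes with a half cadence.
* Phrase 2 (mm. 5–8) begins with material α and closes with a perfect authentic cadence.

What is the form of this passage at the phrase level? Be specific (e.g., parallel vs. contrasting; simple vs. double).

Phrase 1 ends with a half cadence (weaker) and phrase 2 with a perfect authentic cadence (stronger): antecedent + consequent = a period.
The two phrases open with the same material (α / α), so the period is parallel.

parallel period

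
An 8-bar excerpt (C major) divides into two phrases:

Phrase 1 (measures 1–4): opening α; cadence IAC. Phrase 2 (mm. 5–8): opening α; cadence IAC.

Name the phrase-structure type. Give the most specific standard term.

repeated phrase

Both phrases have the same opening (α) and the same cadence (imperfect authentic cadence): the second is a restatement, not a consequent, so this is a repeated phrase rather than a period.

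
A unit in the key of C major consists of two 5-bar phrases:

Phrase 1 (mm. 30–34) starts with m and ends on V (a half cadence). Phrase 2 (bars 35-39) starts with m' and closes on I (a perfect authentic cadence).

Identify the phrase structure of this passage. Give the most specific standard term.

parallel period

Phrase 1 ends with a half cadence (weaker) and phrase 2 with a perfect authentic cadence (stronger): antecedent + consequent = a period.
The two phrases open with the same material (m / m'), so the period is parallel.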